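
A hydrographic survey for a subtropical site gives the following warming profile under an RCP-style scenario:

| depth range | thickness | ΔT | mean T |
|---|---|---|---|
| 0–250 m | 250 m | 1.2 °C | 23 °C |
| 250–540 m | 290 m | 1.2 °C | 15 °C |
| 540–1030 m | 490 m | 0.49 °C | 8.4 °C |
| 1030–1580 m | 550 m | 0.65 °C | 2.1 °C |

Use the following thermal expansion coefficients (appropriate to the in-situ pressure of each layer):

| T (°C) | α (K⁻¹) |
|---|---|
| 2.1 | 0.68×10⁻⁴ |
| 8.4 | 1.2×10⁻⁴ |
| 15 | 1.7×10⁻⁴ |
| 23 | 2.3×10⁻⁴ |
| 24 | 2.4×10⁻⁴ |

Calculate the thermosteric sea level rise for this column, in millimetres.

about 180 mm

Layer 1 at 23 °C → α = 2.3×10⁻⁴ K⁻¹
Layer 2 at 15 °C → α = 1.7×10⁻⁴ K⁻¹
Layer 3 at 8.4 °C → α = 1.2×10⁻⁴ K⁻¹
Layer 4 at 2.1 °C → α = 0.68×10⁻⁴ K⁻¹
Layer 1: 2.3×10⁻⁴ × 250 × 1.2 = 0.06900 m
Layer 2: 1.2 × 1.7×10⁻⁴ × 290 = 0.05916 m
0.49 × 490 × 1.2×10⁻⁴ = 0.028812 m
1030–1580 m: 0.65 × 0.68×10⁻⁴ × 550 = 0.02431 m
Δh = 0.06900 + 0.05916 + 0.028812 + 0.02431 = 0.181282 m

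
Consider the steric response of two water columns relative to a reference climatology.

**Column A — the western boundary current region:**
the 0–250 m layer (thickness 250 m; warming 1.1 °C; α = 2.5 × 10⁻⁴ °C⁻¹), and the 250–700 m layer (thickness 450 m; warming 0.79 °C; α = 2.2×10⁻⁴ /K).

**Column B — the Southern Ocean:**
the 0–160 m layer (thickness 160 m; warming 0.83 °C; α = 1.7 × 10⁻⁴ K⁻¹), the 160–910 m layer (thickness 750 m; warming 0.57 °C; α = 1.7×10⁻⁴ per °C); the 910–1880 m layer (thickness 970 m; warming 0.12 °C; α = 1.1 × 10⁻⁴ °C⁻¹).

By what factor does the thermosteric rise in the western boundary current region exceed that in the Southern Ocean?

A Layer 1: 2.5×10⁻⁴ × 1.1 × 250 = 0.06875 m
A 450 × 0.79 × 2.2×10⁻⁴ = 0.07821 m
A total: 0.14696 m
B 0–160 m: 1.7×10⁻⁴ × 160 × 0.83 = 0.022576 m
B 160–910 m: 0.57 × 750 × 1.7×10⁻⁴ = 0.072675 m
B 910–1880 m: 0.12 × 970 × 1.1×10⁻⁴ = 0.012804 m
B total: 0.108055 m
Ratio: 0.14696 / 0.108055 ≈ 1.360

≈ 1.36×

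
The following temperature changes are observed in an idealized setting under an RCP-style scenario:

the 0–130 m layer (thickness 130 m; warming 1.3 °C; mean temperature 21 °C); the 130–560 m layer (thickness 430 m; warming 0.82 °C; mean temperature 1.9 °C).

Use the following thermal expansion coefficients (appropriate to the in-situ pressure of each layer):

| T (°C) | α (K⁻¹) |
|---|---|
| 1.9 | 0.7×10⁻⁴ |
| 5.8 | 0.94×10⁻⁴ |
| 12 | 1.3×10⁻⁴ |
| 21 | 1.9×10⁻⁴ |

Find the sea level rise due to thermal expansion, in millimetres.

about 57 mm

Layer 1 at 21 °C → α = 1.9×10⁻⁴ K⁻¹
Layer 2 at 1.9 °C → α = 0.7×10⁻⁴ K⁻¹
0–130 m: 130 × 1.3 × 1.9×10⁻⁴ = 0.03211 m
Layer 2: 430 × 0.82 × 0.7×10⁻⁴ = 0.024682 m
Δh = 0.03211 + 0.024682 = 0.056792 m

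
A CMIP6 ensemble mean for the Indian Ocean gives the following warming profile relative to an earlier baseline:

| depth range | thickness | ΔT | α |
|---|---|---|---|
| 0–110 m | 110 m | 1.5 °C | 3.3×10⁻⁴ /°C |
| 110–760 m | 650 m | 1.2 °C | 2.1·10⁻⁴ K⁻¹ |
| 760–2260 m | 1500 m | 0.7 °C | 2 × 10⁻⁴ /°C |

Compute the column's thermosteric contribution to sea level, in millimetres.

1.5 × 110 × 3.3×10⁻⁴ = 0.05445 m
110–760 m: 1.2 × 2.1×10⁻⁴ × 650 = 0.16380 m
2×10⁻⁴ × 1500 × 0.7 = 0.21000 m
Δh = 0.05445 + 0.16380 + 0.21000 = 0.42825 m

430 mm of thermosteric rise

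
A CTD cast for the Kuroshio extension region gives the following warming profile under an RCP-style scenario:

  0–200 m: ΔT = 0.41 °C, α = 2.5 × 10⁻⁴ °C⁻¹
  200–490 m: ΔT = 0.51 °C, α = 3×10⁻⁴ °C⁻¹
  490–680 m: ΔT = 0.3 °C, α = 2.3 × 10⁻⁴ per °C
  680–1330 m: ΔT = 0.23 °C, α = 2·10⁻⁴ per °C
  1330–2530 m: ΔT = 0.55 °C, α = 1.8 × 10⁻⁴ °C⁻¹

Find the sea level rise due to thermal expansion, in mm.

200 × 2.5×10⁻⁴ × 0.41 = 0.02050 m
200–490 m: 290 × 0.51 × 3×10⁻⁴ = 0.04437 m
Layer 3: 190 × 0.3 × 2.3×10⁻⁴ = 0.01311 m
680–1330 m: 2×10⁻⁴ × 0.23 × 650 = 0.02990 m
1200 × 1.8×10⁻⁴ × 0.55 = 0.11880 m
Δh = 0.02050 + 0.04437 + 0.01311 + 0.02990 + 0.11880 = 0.22668 m ≈ 227 mm

227 mm of thermosteric rise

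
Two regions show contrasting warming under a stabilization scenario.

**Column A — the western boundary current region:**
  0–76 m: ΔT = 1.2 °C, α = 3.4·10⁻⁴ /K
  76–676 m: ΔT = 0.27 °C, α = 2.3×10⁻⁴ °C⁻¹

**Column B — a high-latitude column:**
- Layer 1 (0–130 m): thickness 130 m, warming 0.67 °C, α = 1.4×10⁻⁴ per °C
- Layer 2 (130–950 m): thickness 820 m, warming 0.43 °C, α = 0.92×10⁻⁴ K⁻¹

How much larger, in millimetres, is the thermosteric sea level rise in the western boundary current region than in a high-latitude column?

23.6 mm larger

A Layer 1: 1.2 × 76 × 3.4×10⁻⁴ = 0.031008 m
A 0.27 × 2.3×10⁻⁴ × 600 = 0.03726 m
A total: 0.068268 m
B Layer 1: 0.67 × 1.4×10⁻⁴ × 130 = 0.012194 m
B Layer 2: 820 × 0.92×10⁻⁴ × 0.43 = 0.0324392 m
B total: 0.0446332 m
Difference: 0.068268 − 0.0446332 = 0.0236348 m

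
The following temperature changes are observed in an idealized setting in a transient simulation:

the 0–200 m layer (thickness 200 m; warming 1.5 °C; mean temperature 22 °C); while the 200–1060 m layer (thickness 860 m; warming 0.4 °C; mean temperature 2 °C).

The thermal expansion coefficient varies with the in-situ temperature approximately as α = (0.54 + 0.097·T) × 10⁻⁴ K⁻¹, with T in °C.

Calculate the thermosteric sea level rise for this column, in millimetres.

Layer 1: α = (0.54 + 0.097×22)×10⁻⁴ = 2.674×10⁻⁴ K⁻¹
Layer 2: α = (0.54 + 0.097×2)×10⁻⁴ = 0.734×10⁻⁴ K⁻¹
200 × 2.674×10⁻⁴ × 1.5 = 0.08022 m
200–1060 m: 0.4 × 860 × 0.734×10⁻⁴ = 0.0252496 m
Δh = 0.08022 + 0.0252496 = 0.1054696 m ≈ 105 mm

about 105 mm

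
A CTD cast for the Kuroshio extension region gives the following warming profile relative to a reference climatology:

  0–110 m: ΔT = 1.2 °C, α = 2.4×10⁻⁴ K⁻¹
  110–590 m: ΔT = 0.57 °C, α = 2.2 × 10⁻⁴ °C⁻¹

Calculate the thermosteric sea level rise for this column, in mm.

about 92 mm

Layer 1: 1.2 × 110 × 2.4×10⁻⁴ = 0.03168 m
110–590 m: 480 × 2.2×10⁻⁴ × 0.57 = 0.060192 m
Δh = 0.03168 + 0.060192 = 0.091872 m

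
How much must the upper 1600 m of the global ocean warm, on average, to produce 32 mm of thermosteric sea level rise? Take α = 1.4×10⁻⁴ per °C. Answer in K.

0.143 K

ΔT = Δh/(αH) = 0.032 / (1.4×10⁻⁴ × 1600) ≈ 0.1429 K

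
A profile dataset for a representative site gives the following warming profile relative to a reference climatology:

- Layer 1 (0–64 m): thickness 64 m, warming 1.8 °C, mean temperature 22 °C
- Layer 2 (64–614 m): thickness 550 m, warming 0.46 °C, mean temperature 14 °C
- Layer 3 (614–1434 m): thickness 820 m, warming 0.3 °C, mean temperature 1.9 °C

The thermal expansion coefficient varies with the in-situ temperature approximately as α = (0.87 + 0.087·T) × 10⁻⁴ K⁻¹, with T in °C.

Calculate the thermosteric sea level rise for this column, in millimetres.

Layer 1: α = (0.87 + 0.087×22)×10⁻⁴ = 2.784×10⁻⁴ K⁻¹
Layer 2: α = (0.87 + 0.087×14)×10⁻⁴ = 2.088×10⁻⁴ K⁻¹
Layer 3: α = (0.87 + 0.087×1.9)×10⁻⁴ = 1.0353×10⁻⁴ K⁻¹
64 × 1.8 × 2.784×10⁻⁴ = 0.03207168 m
64–614 m: 550 × 0.46 × 2.088×10⁻⁴ = 0.0528264 m
614–1434 m: 0.3 × 1.0353×10⁻⁴ × 820 = 0.02546838 m
Δh = 0.03207168 + 0.0528264 + 0.02546838 = 0.11036646 m

110 mm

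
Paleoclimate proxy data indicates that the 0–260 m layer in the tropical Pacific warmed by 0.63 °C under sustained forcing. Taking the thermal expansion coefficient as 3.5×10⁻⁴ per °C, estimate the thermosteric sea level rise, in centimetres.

Δh = αΔT·H = 3.5×10⁻⁴ × 0.63 × 260 = 0.05733 m

about 5.73 cm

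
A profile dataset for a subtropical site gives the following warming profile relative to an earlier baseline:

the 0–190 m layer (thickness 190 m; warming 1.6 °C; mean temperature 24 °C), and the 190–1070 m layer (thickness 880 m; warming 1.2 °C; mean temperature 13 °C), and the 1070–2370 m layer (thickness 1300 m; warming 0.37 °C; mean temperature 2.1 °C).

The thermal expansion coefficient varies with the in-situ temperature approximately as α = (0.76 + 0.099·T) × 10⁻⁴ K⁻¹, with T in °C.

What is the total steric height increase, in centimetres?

Layer 1: α = (0.76 + 0.099×24)×10⁻⁴ = 3.136×10⁻⁴ K⁻¹
Layer 2: α = (0.76 + 0.099×13)×10⁻⁴ = 2.047×10⁻⁴ K⁻¹
Layer 3: α = (0.76 + 0.099×2.1)×10⁻⁴ = 0.9679×10⁻⁴ K⁻¹
Layer 1: 3.136×10⁻⁴ × 1.6 × 190 = 0.0953344 m
1.2 × 880 × 2.047×10⁻⁴ = 0.2161632 m
0.9679×10⁻⁴ × 1300 × 0.37 = 0.04655599 m
Δh = 0.0953344 + 0.2161632 + 0.04655599 = 0.35805359 m

about 35.8 cm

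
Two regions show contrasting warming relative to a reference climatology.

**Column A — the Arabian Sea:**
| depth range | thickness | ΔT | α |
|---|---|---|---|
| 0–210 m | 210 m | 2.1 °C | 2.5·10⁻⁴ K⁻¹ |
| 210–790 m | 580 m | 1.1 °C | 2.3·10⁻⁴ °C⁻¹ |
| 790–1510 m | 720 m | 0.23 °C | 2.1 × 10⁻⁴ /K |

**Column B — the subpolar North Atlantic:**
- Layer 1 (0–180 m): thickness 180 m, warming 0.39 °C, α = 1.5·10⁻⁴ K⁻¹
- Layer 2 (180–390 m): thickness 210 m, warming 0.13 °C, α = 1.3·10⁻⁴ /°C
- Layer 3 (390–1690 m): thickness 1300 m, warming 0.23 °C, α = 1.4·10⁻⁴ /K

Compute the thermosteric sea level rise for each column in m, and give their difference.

Δh_A ≈ 0.292 m, Δh_B ≈ 0.0559 m; difference ≈ 0.236 m

A 0–210 m: 2.1 × 2.5×10⁻⁴ × 210 = 0.11025 m
A 210–790 m: 2.3×10⁻⁴ × 580 × 1.1 = 0.14674 m
A 720 × 2.1×10⁻⁴ × 0.23 = 0.034776 m
A total: 0.291766 m
B Layer 1: 1.5×10⁻⁴ × 180 × 0.39 = 0.01053 m
B 180–390 m: 210 × 1.3×10⁻⁴ × 0.13 = 0.003549 m
B 390–1690 m: 1300 × 0.23 × 1.4×10⁻⁴ = 0.04186 m
B total: 0.055939 m
Difference: 0.291766 − 0.055939 = 0.235827 m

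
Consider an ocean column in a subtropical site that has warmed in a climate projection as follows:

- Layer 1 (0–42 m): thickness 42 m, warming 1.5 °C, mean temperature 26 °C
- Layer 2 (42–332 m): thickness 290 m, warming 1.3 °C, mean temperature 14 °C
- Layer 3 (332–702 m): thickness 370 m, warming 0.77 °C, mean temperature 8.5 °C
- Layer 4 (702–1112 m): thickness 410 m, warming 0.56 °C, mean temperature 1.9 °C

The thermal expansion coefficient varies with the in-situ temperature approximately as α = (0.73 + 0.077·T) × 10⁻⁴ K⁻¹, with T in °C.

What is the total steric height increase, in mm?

Layer 1: α = (0.73 + 0.077×26)×10⁻⁴ = 2.732×10⁻⁴ K⁻¹
Layer 2: α = (0.73 + 0.077×14)×10⁻⁴ = 1.808×10⁻⁴ K⁻¹
Layer 3: α = (0.73 + 0.077×8.5)×10⁻⁴ = 1.3845×10⁻⁴ K⁻¹
Layer 4: α = (0.73 + 0.077×1.9)×10⁻⁴ = 0.8763×10⁻⁴ K⁻¹
1.5 × 2.732×10⁻⁴ × 42 = 0.0172116 m
42–332 m: 1.3 × 1.808×10⁻⁴ × 290 = 0.0681616 m
Layer 3: 1.3845×10⁻⁴ × 0.77 × 370 = 0.039444405 m
0.56 × 0.8763×10⁻⁴ × 410 = 0.020119848 m
Δh = 0.0172116 + 0.0681616 + 0.039444405 + 0.020119848 = 0.144937453 m

140 mm of thermosteric rise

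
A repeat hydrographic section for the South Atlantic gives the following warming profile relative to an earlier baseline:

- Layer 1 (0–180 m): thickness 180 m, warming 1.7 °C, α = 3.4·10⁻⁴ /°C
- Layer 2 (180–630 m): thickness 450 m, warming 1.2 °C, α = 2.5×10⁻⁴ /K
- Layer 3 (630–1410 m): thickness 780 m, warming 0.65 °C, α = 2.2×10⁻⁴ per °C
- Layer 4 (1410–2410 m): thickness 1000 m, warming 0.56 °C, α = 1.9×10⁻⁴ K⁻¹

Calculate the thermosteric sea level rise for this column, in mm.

0–180 m: 180 × 3.4×10⁻⁴ × 1.7 = 0.10404 m
450 × 2.5×10⁻⁴ × 1.2 = 0.13500 m
Layer 3: 2.2×10⁻⁴ × 0.65 × 780 = 0.11154 m
Layer 4: 1000 × 1.9×10⁻⁴ × 0.56 = 0.10640 m
Δh = 0.10404 + 0.13500 + 0.11154 + 0.10640 = 0.45698 m ≈ 460 mm

460 mm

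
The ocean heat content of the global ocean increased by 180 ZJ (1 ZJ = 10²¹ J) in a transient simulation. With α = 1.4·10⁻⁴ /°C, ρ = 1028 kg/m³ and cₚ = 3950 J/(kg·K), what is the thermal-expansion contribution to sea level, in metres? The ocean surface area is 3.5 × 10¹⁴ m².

0.0177 m of thermosteric rise

Per unit area: Q = 180×10²¹ / (3.5×10¹⁴) ≈ 5.143×10⁸ J/m²
Δh = αQ/(ρcₚ) = 1.4×10⁻⁴ × 5.143×10⁸ / (1028 × 3950) ≈ 0.017732 m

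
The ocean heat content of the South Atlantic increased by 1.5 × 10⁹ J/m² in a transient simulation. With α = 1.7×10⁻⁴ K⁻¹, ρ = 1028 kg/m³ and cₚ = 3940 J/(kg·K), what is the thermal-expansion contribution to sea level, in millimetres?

Δh = αQ/(ρcₚ) = 1.7×10⁻⁴ × 1.5×10⁹ / (1028 × 3940) ≈ 0.062958 m

63 mm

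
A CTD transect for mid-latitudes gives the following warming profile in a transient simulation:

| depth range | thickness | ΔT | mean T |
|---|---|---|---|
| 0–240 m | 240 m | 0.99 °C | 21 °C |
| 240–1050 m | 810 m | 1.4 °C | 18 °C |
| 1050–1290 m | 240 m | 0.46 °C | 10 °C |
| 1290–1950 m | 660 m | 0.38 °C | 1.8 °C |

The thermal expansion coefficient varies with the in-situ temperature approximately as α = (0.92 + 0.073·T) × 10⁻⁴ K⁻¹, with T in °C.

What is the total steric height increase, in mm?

360 mm

Layer 1: α = (0.92 + 0.073×21)×10⁻⁴ = 2.453×10⁻⁴ K⁻¹
Layer 2: α = (0.92 + 0.073×18)×10⁻⁴ = 2.234×10⁻⁴ K⁻¹
Layer 3: α = (0.92 + 0.073×10)×10⁻⁴ = 1.65×10⁻⁴ K⁻¹
Layer 4: α = (0.92 + 0.073×1.8)×10⁻⁴ = 1.0514×10⁻⁴ K⁻¹
2.453×10⁻⁴ × 240 × 0.99 = 0.05828328 m
Layer 2: 1.4 × 2.234×10⁻⁴ × 810 = 0.2533356 m
1050–1290 m: 0.46 × 1.65×10⁻⁴ × 240 = 0.018216 m
0.38 × 660 × 1.0514×10⁻⁴ = 0.026369112 m
Δh = 0.05828328 + 0.2533356 + 0.018216 + 0.026369112 = 0.356203992 m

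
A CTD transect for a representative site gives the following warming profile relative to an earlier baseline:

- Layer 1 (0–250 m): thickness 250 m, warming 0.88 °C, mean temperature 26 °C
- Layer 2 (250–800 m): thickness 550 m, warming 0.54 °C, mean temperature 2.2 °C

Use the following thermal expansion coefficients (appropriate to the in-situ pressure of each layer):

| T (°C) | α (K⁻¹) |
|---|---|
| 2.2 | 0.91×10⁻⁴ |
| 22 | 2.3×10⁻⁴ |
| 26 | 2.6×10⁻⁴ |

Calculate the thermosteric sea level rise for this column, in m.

Layer 1 at 26 °C → α = 2.6×10⁻⁴ K⁻¹
Layer 2 at 2.2 °C → α = 0.91×10⁻⁴ K⁻¹
0.88 × 2.6×10⁻⁴ × 250 = 0.05720 m
250–800 m: 550 × 0.91×10⁻⁴ × 0.54 = 0.027027 m
Δh = 0.05720 + 0.027027 = 0.084227 m ≈ 0.084 m

0.084 m of thermosteric rise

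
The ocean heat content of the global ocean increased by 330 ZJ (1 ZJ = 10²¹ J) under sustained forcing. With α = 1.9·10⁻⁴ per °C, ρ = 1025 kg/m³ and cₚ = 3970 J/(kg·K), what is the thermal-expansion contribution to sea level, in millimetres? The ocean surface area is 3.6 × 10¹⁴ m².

Per unit area: Q = 330×10²¹ / (3.6×10¹⁴) ≈ 9.167×10⁸ J/m²
Δh = αQ/(ρcₚ) = 1.9×10⁻⁴ × 9.167×10⁸ / (1025 × 3970) ≈ 0.042802 m

42.8 mm of thermosteric rise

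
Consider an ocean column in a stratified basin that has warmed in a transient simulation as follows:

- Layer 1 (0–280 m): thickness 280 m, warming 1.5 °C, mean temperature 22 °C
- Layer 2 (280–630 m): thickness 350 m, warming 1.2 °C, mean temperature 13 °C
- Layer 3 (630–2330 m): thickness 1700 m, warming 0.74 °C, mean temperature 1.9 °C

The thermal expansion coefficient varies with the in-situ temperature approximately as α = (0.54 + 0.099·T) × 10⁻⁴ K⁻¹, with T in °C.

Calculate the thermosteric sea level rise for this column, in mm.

Layer 1: α = (0.54 + 0.099×22)×10⁻⁴ = 2.718×10⁻⁴ K⁻¹
Layer 2: α = (0.54 + 0.099×13)×10⁻⁴ = 1.827×10⁻⁴ K⁻¹
Layer 3: α = (0.54 + 0.099×1.9)×10⁻⁴ = 0.7281×10⁻⁴ K⁻¹
0–280 m: 1.5 × 280 × 2.718×10⁻⁴ = 0.114156 m
280–630 m: 1.827×10⁻⁴ × 350 × 1.2 = 0.076734 m
1700 × 0.7281×10⁻⁴ × 0.74 = 0.09159498 m
Δh = 0.114156 + 0.076734 + 0.09159498 = 0.28248498 m ≈ 282 mm

282 mm of thermosteric rise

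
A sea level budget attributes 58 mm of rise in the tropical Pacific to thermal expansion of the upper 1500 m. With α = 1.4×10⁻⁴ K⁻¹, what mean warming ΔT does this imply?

ΔT = Δh/(αH) = 0.058 / (1.4×10⁻⁴ × 1500) ≈ 0.2762 °C

ΔT ≈ 0.276 °C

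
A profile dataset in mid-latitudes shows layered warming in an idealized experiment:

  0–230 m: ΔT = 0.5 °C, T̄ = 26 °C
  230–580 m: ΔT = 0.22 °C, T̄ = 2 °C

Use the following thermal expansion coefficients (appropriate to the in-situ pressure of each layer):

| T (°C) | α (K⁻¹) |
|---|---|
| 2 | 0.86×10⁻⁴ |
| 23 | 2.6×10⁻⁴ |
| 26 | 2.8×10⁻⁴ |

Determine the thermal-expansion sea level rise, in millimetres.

Δh = 39 mm

Layer 1 at 26 °C → α = 2.8×10⁻⁴ K⁻¹
Layer 2 at 2 °C → α = 0.86×10⁻⁴ K⁻¹
230 × 2.8×10⁻⁴ × 0.5 = 0.03220 m
0.22 × 350 × 0.86×10⁻⁴ = 0.006622 m
Δh = 0.03220 + 0.006622 = 0.038822 m ≈ 39 mm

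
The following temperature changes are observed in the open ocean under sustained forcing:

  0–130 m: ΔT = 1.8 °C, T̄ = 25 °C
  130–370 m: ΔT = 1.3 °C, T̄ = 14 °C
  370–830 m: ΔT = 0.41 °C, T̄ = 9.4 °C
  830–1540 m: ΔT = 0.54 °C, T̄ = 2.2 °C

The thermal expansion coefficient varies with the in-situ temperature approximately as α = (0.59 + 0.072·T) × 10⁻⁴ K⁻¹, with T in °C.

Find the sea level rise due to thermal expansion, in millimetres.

about 160 mm

Layer 1: α = (0.59 + 0.072×25)×10⁻⁴ = 2.39×10⁻⁴ K⁻¹
Layer 2: α = (0.59 + 0.072×14)×10⁻⁴ = 1.598×10⁻⁴ K⁻¹
Layer 3: α = (0.59 + 0.072×9.4)×10⁻⁴ = 1.2668×10⁻⁴ K⁻¹
Layer 4: α = (0.59 + 0.072×2.2)×10⁻⁴ = 0.7484×10⁻⁴ K⁻¹
0–130 m: 1.8 × 2.39×10⁻⁴ × 130 = 0.055926 m
240 × 1.3 × 1.598×10⁻⁴ = 0.0498576 m
Layer 3: 460 × 1.2668×10⁻⁴ × 0.41 = 0.023891848 m
0.54 × 0.7484×10⁻⁴ × 710 = 0.028693656 m
Δh = 0.055926 + 0.0498576 + 0.023891848 + 0.028693656 = 0.158369104 m ≈ 160 mm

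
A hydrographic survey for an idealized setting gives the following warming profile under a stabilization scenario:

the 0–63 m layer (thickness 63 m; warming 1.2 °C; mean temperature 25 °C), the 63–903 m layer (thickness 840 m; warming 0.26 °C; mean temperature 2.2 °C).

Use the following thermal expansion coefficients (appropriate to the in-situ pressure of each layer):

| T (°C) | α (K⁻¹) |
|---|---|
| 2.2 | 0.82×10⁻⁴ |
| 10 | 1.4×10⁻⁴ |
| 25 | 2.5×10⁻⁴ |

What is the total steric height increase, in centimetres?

Layer 1 at 25 °C → α = 2.5×10⁻⁴ K⁻¹
Layer 2 at 2.2 °C → α = 0.82×10⁻⁴ K⁻¹
0–63 m: 2.5×10⁻⁴ × 1.2 × 63 = 0.01890 m
840 × 0.26 × 0.82×10⁻⁴ = 0.0179088 m
Δh = 0.01890 + 0.0179088 = 0.0368088 m

about 3.68 cm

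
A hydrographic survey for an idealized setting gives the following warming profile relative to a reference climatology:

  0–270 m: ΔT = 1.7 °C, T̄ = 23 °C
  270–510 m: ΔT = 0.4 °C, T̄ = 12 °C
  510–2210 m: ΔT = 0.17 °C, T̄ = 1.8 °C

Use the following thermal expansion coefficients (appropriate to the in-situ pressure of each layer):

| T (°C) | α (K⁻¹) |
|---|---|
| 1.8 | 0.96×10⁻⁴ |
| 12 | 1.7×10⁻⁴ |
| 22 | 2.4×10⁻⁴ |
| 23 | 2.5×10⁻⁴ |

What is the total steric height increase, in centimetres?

Δh ≈ 15.9 cm

Layer 1 at 23 °C → α = 2.5×10⁻⁴ K⁻¹
Layer 2 at 12 °C → α = 1.7×10⁻⁴ K⁻¹
Layer 3 at 1.8 °C → α = 0.96×10⁻⁴ K⁻¹
Layer 1: 1.7 × 270 × 2.5×10⁻⁴ = 0.11475 m
Layer 2: 0.4 × 240 × 1.7×10⁻⁴ = 0.01632 m
510–2210 m: 1700 × 0.96×10⁻⁴ × 0.17 = 0.027744 m
Δh = 0.11475 + 0.01632 + 0.027744 = 0.158814 m ≈ 15.9 cm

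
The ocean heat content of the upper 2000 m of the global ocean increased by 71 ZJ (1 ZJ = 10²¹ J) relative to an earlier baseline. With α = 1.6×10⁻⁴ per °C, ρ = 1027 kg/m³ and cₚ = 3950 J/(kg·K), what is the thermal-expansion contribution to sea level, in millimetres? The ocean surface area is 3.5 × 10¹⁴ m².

Per unit area: Q = 71×10²¹ / (3.5×10¹⁴) ≈ 2.029×10⁸ J/m²
Δh = αQ/(ρcₚ) = 1.6×10⁻⁴ × 2.029×10⁸ / (1027 × 3950) ≈ 0.0080027 m

8.00 mm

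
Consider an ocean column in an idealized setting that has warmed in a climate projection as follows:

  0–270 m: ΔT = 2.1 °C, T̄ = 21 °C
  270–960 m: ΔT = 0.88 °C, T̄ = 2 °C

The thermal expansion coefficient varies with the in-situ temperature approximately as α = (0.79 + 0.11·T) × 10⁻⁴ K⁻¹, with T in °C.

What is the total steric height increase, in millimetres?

Δh ≈ 240 mm

Layer 1: α = (0.79 + 0.11×21)×10⁻⁴ = 3.1×10⁻⁴ K⁻¹
Layer 2: α = (0.79 + 0.11×2)×10⁻⁴ = 1.01×10⁻⁴ K⁻¹
270 × 2.1 × 3.1×10⁻⁴ = 0.17577 m
Layer 2: 1.01×10⁻⁴ × 690 × 0.88 = 0.0613272 m
Δh = 0.17577 + 0.0613272 = 0.2370972 m ≈ 240 mm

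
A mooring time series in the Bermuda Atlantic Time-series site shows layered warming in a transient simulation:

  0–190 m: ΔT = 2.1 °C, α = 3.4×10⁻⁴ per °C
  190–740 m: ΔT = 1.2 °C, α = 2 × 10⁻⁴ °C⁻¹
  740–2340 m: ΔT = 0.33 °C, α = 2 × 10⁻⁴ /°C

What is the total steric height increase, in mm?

Δh ≈ 373 mm

Layer 1: 190 × 2.1 × 3.4×10⁻⁴ = 0.13566 m
Layer 2: 550 × 2×10⁻⁴ × 1.2 = 0.13200 m
Layer 3: 2×10⁻⁴ × 1600 × 0.33 = 0.10560 m
Δh = 0.13566 + 0.13200 + 0.10560 = 0.37326 m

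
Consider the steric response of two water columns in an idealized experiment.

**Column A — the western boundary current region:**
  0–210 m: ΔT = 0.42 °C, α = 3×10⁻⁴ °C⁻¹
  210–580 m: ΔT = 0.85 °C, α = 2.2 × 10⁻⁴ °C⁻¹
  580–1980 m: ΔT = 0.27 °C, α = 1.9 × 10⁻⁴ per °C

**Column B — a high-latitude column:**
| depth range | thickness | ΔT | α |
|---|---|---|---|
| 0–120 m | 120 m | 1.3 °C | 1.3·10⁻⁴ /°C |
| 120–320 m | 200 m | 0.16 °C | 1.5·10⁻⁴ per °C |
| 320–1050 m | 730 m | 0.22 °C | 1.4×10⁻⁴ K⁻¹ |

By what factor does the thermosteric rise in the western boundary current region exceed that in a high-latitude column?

3.52

A 210 × 0.42 × 3×10⁻⁴ = 0.02646 m
A 370 × 2.2×10⁻⁴ × 0.85 = 0.06919 m
A Layer 3: 1.9×10⁻⁴ × 0.27 × 1400 = 0.07182 m
A total: 0.16747 m
B 0–120 m: 1.3 × 1.3×10⁻⁴ × 120 = 0.02028 m
B 120–320 m: 0.16 × 1.5×10⁻⁴ × 200 = 0.00480 m
B 320–1050 m: 730 × 1.4×10⁻⁴ × 0.22 = 0.022484 m
B total: 0.047564 m
Ratio: 0.16747 / 0.047564 ≈ 3.521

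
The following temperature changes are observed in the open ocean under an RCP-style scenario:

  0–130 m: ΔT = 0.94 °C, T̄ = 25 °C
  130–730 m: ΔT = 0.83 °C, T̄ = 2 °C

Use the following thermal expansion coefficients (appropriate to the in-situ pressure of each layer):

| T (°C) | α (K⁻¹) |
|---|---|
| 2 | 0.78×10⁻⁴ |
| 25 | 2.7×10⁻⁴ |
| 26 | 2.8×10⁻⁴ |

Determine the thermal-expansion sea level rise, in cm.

7.18 cm

Layer 1 at 25 °C → α = 2.7×10⁻⁴ K⁻¹
Layer 2 at 2 °C → α = 0.78×10⁻⁴ K⁻¹
0–130 m: 2.7×10⁻⁴ × 0.94 × 130 = 0.032994 m
600 × 0.78×10⁻⁴ × 0.83 = 0.038844 m
Δh = 0.032994 + 0.038844 = 0.071838 m ≈ 7.18 cm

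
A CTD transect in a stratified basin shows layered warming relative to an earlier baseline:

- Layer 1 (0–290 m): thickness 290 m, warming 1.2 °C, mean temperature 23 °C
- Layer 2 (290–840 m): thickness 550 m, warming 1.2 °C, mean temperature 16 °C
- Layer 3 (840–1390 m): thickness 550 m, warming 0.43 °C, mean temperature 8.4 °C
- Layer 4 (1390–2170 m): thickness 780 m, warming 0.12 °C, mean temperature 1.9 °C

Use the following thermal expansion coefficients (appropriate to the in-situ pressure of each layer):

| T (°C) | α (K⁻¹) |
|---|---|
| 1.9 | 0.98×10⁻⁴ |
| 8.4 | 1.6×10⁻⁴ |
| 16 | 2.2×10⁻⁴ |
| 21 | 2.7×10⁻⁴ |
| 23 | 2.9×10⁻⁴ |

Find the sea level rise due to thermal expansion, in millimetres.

290 mm of thermosteric rise

Layer 1 at 23 °C → α = 2.9×10⁻⁴ K⁻¹
Layer 2 at 16 °C → α = 2.2×10⁻⁴ K⁻¹
Layer 3 at 8.4 °C → α = 1.6×10⁻⁴ K⁻¹
Layer 4 at 1.9 °C → α = 0.98×10⁻⁴ K⁻¹
1.2 × 2.9×10⁻⁴ × 290 = 0.10092 m
Layer 2: 1.2 × 2.2×10⁻⁴ × 550 = 0.14520 m
840–1390 m: 0.43 × 1.6×10⁻⁴ × 550 = 0.03784 m
1390–2170 m: 0.98×10⁻⁴ × 780 × 0.12 = 0.0091728 m
Δh = 0.10092 + 0.14520 + 0.03784 + 0.0091728 = 0.2931328 m ≈ 290 mm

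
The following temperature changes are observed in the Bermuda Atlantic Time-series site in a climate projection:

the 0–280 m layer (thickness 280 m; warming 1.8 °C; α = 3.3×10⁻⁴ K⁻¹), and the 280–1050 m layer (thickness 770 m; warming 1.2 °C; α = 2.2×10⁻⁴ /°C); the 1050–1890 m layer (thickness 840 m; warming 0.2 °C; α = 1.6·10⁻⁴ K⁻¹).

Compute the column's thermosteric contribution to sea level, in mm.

396 mm of thermosteric rise

1.8 × 3.3×10⁻⁴ × 280 = 0.16632 m
1.2 × 2.2×10⁻⁴ × 770 = 0.20328 m
1050–1890 m: 0.2 × 840 × 1.6×10⁻⁴ = 0.02688 m
Δh = 0.16632 + 0.20328 + 0.02688 = 0.39648 m ≈ 396 mm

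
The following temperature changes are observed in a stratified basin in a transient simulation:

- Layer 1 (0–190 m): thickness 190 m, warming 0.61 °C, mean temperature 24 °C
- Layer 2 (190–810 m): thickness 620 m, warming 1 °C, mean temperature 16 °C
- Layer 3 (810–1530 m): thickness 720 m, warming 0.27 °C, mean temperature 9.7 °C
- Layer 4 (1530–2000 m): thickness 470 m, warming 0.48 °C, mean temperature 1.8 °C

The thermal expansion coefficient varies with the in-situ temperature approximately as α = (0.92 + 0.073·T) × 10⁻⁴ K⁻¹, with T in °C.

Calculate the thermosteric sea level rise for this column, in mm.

216 mm of thermosteric rise

Layer 1: α = (0.92 + 0.073×24)×10⁻⁴ = 2.672×10⁻⁴ K⁻¹
Layer 2: α = (0.92 + 0.073×16)×10⁻⁴ = 2.088×10⁻⁴ K⁻¹
Layer 3: α = (0.92 + 0.073×9.7)×10⁻⁴ = 1.6281×10⁻⁴ K⁻¹
Layer 4: α = (0.92 + 0.073×1.8)×10⁻⁴ = 1.0514×10⁻⁴ K⁻¹
0.61 × 190 × 2.672×10⁻⁴ = 0.03096848 m
190–810 m: 2.088×10⁻⁴ × 620 × 1 = 0.129456 m
720 × 0.27 × 1.6281×10⁻⁴ = 0.031650264 m
1530–2000 m: 0.48 × 470 × 1.0514×10⁻⁴ = 0.023719584 m
Δh = 0.03096848 + 0.129456 + 0.031650264 + 0.023719584 = 0.215794328 m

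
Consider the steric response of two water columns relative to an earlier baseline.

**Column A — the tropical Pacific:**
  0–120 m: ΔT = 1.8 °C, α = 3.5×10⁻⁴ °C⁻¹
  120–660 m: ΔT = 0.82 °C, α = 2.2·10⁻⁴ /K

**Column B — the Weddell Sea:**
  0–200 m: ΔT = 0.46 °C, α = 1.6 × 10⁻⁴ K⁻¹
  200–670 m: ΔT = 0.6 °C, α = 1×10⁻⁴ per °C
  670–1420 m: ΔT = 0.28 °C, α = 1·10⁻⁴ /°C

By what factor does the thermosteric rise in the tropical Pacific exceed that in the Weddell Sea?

≈ 2.7×

A 0–120 m: 1.8 × 3.5×10⁻⁴ × 120 = 0.07560 m
A 120–660 m: 2.2×10⁻⁴ × 0.82 × 540 = 0.097416 m
A total: 0.173016 m
B 200 × 1.6×10⁻⁴ × 0.46 = 0.01472 m
B Layer 2: 470 × 1×10⁻⁴ × 0.6 = 0.02820 m
B 0.28 × 750 × 1×10⁻⁴ = 0.02100 m
B total: 0.06392 m
Ratio: 0.173016 / 0.06392 ≈ 2.707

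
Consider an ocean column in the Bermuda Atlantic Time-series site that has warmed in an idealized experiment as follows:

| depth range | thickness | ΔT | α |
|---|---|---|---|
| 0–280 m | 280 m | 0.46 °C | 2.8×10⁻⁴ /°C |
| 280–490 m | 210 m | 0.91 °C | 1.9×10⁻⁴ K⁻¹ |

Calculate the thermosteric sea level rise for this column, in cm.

about 7.24 cm

280 × 0.46 × 2.8×10⁻⁴ = 0.036064 m
Layer 2: 0.91 × 210 × 1.9×10⁻⁴ = 0.036309 m
Δh = 0.036064 + 0.036309 = 0.072373 m ≈ 7.24 cm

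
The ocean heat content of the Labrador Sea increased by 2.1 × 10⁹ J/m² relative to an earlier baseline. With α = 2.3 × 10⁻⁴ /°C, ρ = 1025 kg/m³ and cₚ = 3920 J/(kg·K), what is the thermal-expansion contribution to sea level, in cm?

Δh = αQ/(ρcₚ) = 2.3×10⁻⁴ × 2.1×10⁹ / (1025 × 3920) ≈ 0.12021 m

Δh ≈ 12.0 cm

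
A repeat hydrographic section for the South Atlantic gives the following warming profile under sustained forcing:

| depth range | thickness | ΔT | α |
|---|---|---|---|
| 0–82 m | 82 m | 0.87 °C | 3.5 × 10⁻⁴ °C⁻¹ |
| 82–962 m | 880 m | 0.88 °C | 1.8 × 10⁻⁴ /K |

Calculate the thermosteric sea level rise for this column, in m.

0–82 m: 0.87 × 82 × 3.5×10⁻⁴ = 0.024969 m
0.88 × 1.8×10⁻⁴ × 880 = 0.139392 m
Δh = 0.024969 + 0.139392 = 0.164361 m

0.164 m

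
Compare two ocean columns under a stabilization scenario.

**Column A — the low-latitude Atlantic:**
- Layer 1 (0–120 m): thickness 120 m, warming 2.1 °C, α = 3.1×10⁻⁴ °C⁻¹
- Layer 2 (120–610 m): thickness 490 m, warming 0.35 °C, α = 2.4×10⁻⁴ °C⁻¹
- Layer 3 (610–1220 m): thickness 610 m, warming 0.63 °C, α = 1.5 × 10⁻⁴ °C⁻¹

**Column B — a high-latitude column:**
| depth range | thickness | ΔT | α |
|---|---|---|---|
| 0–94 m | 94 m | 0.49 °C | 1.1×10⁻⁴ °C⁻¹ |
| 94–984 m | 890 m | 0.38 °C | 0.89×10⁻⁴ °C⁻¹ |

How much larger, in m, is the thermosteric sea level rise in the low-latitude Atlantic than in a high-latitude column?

A 0–120 m: 2.1 × 3.1×10⁻⁴ × 120 = 0.07812 m
A 0.35 × 2.4×10⁻⁴ × 490 = 0.04116 m
A 610–1220 m: 0.63 × 1.5×10⁻⁴ × 610 = 0.057645 m
A total: 0.176925 m
B Layer 1: 0.49 × 1.1×10⁻⁴ × 94 = 0.0050666 m
B 94–984 m: 890 × 0.89×10⁻⁴ × 0.38 = 0.0300998 m
B total: 0.0351664 m
Difference: 0.176925 − 0.0351664 = 0.1417586 m

0.142 m larger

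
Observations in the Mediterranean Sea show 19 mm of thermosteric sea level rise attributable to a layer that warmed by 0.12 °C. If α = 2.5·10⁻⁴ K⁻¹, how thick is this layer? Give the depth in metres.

H ≈ 630 m

H = Δh/(αΔT) = 0.019 / (2.5×10⁻⁴ × 0.12) ≈ 633.3 m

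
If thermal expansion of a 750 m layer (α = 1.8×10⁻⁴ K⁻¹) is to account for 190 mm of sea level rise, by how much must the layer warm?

ΔT = Δh/(αH) = 0.19 / (1.8×10⁻⁴ × 750) ≈ 1.407 K

about 1.41 K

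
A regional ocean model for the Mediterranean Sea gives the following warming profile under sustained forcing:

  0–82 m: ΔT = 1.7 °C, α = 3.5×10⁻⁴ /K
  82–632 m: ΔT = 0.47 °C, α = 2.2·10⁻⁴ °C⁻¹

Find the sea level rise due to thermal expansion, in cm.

about 10.6 cm

82 × 3.5×10⁻⁴ × 1.7 = 0.04879 m
0.47 × 2.2×10⁻⁴ × 550 = 0.05687 m
Δh = 0.04879 + 0.05687 = 0.10566 m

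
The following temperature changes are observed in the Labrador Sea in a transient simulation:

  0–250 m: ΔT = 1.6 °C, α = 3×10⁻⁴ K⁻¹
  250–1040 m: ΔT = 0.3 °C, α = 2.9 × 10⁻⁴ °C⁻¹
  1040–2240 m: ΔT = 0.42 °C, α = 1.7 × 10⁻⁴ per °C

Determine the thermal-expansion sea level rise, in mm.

0–250 m: 1.6 × 3×10⁻⁴ × 250 = 0.12000 m
Layer 2: 0.3 × 790 × 2.9×10⁻⁴ = 0.06873 m
Layer 3: 1200 × 1.7×10⁻⁴ × 0.42 = 0.08568 m
Δh = 0.12000 + 0.06873 + 0.08568 = 0.27441 m ≈ 270 mm

270 mm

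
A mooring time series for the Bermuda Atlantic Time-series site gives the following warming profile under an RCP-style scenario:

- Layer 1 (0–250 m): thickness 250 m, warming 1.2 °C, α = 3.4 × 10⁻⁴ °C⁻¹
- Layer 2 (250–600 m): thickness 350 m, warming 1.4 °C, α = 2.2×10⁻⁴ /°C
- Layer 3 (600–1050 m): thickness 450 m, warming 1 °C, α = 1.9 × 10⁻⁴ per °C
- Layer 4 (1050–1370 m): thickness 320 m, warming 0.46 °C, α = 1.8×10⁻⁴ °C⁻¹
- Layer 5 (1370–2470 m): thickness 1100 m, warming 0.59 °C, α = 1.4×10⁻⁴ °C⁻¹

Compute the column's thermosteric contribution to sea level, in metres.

Layer 1: 1.2 × 250 × 3.4×10⁻⁴ = 0.10200 m
250–600 m: 2.2×10⁻⁴ × 350 × 1.4 = 0.10780 m
Layer 3: 450 × 1 × 1.9×10⁻⁴ = 0.08550 m
1050–1370 m: 320 × 0.46 × 1.8×10⁻⁴ = 0.026496 m
Layer 5: 0.59 × 1100 × 1.4×10⁻⁴ = 0.09086 m
Δh = 0.10200 + 0.10780 + 0.08550 + 0.026496 + 0.09086 = 0.412656 m ≈ 0.413 m

Δh = 0.413 m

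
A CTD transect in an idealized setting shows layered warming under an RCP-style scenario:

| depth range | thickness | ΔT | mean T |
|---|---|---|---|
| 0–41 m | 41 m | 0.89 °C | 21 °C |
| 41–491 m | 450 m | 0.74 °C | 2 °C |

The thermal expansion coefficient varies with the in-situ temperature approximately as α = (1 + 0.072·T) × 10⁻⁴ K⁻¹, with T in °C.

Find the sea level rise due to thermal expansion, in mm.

47.3 mm of thermosteric rise

Layer 1: α = (1 + 0.072×21)×10⁻⁴ = 2.512×10⁻⁴ K⁻¹
Layer 2: α = (1 + 0.072×2)×10⁻⁴ = 1.144×10⁻⁴ K⁻¹
0–41 m: 41 × 0.89 × 2.512×10⁻⁴ = 0.009166288 m
Layer 2: 0.74 × 450 × 1.144×10⁻⁴ = 0.0380952 m
Δh = 0.009166288 + 0.0380952 = 0.047261488 m ≈ 47.3 mm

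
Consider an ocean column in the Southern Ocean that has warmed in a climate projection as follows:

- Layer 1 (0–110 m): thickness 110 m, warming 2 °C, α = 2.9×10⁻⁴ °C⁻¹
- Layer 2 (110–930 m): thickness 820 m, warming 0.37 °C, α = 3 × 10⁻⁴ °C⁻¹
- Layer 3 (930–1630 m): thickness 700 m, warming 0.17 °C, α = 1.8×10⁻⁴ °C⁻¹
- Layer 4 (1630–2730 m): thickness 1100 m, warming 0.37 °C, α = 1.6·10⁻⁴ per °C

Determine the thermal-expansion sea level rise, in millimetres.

0–110 m: 2 × 2.9×10⁻⁴ × 110 = 0.06380 m
Layer 2: 820 × 0.37 × 3×10⁻⁴ = 0.09102 m
0.17 × 700 × 1.8×10⁻⁴ = 0.02142 m
Layer 4: 1100 × 1.6×10⁻⁴ × 0.37 = 0.06512 m
Δh = 0.06380 + 0.09102 + 0.02142 + 0.06512 = 0.24136 m ≈ 241 mm

Δh ≈ 241 mm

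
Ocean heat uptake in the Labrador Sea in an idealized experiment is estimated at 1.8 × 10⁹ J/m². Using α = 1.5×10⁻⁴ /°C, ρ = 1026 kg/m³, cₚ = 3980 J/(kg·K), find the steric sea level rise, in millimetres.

66.1 mm

Δh = αQ/(ρcₚ) = 1.5×10⁻⁴ × 1.8×10⁹ / (1026 × 3980) ≈ 0.06612 m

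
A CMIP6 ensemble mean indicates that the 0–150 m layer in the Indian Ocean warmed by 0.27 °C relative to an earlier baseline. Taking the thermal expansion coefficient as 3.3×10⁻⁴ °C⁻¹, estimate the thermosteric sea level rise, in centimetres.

1.34 cm

Δh = αΔT·H = 3.3×10⁻⁴ × 0.27 × 150 = 0.013365 m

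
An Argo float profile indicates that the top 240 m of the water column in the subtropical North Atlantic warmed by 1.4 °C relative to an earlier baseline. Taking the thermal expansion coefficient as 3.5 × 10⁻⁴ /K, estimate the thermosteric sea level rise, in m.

0.12 m of thermosteric rise

Δh = αΔT·H = 3.5×10⁻⁴ × 1.4 × 240 = 0.11760 m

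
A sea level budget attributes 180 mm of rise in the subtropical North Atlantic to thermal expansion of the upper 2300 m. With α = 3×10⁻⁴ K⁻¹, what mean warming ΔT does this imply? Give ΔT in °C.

0.261 °C

ΔT = Δh/(αH) = 0.18 / (3×10⁻⁴ × 2300) ≈ 0.2609 °C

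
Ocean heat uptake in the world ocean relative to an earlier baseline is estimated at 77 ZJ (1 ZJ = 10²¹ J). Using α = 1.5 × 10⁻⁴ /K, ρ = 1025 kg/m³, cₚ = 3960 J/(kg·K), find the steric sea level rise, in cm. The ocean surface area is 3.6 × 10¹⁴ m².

Per unit area: Q = 77×10²¹ / (3.6×10¹⁴) ≈ 2.139×10⁸ J/m²
Δh = αQ/(ρcₚ) = 1.5×10⁻⁴ × 2.139×10⁸ / (1025 × 3960) ≈ 0.0079047 m

Δh ≈ 0.790 cm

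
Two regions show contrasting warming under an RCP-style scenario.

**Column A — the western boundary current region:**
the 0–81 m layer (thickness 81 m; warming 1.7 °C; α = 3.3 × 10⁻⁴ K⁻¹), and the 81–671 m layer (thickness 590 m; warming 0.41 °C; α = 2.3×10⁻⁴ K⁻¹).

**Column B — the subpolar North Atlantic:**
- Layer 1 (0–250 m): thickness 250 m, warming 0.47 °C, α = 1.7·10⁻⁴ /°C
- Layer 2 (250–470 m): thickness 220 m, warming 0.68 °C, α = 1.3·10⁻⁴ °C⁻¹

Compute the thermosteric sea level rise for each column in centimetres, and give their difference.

A 0–81 m: 1.7 × 3.3×10⁻⁴ × 81 = 0.045441 m
A Layer 2: 0.41 × 590 × 2.3×10⁻⁴ = 0.055637 m
A total: 0.101078 m
B 250 × 1.7×10⁻⁴ × 0.47 = 0.019975 m
B 0.68 × 220 × 1.3×10⁻⁴ = 0.019448 m
B total: 0.039423 m
Difference: 0.101078 − 0.039423 = 0.061655 m

Δh_A ≈ 10 cm, Δh_B ≈ 3.9 cm; difference ≈ 6.2 cm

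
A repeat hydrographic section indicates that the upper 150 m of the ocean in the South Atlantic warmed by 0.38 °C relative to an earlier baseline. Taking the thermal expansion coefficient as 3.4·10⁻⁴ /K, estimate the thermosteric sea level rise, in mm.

Δh = 19 mm

Δh = αΔT·H = 3.4×10⁻⁴ × 0.38 × 150 = 0.01938 m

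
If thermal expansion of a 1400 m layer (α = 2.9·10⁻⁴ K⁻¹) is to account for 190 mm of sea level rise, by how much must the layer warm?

ΔT ≈ 0.468 K

ΔT = Δh/(αH) = 0.19 / (2.9×10⁻⁴ × 1400) ≈ 0.4680 K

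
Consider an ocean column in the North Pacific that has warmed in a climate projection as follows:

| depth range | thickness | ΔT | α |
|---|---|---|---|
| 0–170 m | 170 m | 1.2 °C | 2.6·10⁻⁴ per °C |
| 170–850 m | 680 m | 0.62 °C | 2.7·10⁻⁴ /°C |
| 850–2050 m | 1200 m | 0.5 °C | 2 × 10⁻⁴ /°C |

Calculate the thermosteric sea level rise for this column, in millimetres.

287 mm of thermosteric rise

0–170 m: 1.2 × 2.6×10⁻⁴ × 170 = 0.05304 m
Layer 2: 2.7×10⁻⁴ × 680 × 0.62 = 0.113832 m
0.5 × 2×10⁻⁴ × 1200 = 0.12000 m
Δh = 0.05304 + 0.113832 + 0.12000 = 0.286872 m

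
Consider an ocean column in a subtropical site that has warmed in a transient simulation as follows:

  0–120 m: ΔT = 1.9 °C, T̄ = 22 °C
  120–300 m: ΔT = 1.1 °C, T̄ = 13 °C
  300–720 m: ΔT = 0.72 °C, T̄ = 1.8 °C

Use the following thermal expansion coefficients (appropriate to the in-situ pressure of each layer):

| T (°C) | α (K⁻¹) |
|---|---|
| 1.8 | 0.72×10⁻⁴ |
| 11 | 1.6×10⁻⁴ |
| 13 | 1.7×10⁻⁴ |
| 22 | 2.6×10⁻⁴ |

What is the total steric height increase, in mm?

Layer 1 at 22 °C → α = 2.6×10⁻⁴ K⁻¹
Layer 2 at 13 °C → α = 1.7×10⁻⁴ K⁻¹
Layer 3 at 1.8 °C → α = 0.72×10⁻⁴ K⁻¹
Layer 1: 2.6×10⁻⁴ × 1.9 × 120 = 0.05928 m
Layer 2: 180 × 1.7×10⁻⁴ × 1.1 = 0.03366 m
Layer 3: 420 × 0.72 × 0.72×10⁻⁴ = 0.0217728 m
Δh = 0.05928 + 0.03366 + 0.0217728 = 0.1147128 m

110 mm of thermosteric rise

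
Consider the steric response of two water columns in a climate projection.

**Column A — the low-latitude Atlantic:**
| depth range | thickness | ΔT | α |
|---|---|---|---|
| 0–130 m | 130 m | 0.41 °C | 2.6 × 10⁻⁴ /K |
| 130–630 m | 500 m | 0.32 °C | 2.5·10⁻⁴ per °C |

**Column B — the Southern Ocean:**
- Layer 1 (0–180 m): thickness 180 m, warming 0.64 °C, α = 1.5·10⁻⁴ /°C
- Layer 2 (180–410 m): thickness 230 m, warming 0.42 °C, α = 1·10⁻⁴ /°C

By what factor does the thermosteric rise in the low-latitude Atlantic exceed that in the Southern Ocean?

a factor of 2.00

A Layer 1: 130 × 2.6×10⁻⁴ × 0.41 = 0.013858 m
A Layer 2: 0.32 × 2.5×10⁻⁴ × 500 = 0.04000 m
A total: 0.053858 m
B 180 × 0.64 × 1.5×10⁻⁴ = 0.01728 m
B 230 × 1×10⁻⁴ × 0.42 = 0.00966 m
B total: 0.02694 m
Ratio: 0.053858 / 0.02694 ≈ 1.999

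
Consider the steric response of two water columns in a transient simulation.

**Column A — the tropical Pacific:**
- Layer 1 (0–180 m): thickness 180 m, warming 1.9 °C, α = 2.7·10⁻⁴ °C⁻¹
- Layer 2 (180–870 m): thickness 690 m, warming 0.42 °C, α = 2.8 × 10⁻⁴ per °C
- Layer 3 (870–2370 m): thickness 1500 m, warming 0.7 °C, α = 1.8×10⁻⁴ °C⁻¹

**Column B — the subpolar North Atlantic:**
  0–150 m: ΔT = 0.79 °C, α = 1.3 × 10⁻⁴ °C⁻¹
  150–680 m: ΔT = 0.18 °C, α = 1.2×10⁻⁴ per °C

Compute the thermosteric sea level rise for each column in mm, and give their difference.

A: 362 mm; B: 26.9 mm; difference 336 mm

A 0–180 m: 1.9 × 2.7×10⁻⁴ × 180 = 0.09234 m
A 2.8×10⁻⁴ × 0.42 × 690 = 0.081144 m
A Layer 3: 1.8×10⁻⁴ × 1500 × 0.7 = 0.18900 m
A total: 0.362484 m
B 1.3×10⁻⁴ × 0.79 × 150 = 0.015405 m
B Layer 2: 530 × 1.2×10⁻⁴ × 0.18 = 0.011448 m
B total: 0.026853 m
Difference: 0.362484 − 0.026853 = 0.335631 m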